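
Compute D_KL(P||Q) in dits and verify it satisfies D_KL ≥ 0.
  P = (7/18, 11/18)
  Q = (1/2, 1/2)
0.0108 dits

KL divergence satisfies the Gibbs inequality: D_KL(P||Q) ≥ 0 for all distributions P, Q.

D_KL(P||Q) = Σ p(x) log(p(x)/q(x))
Term by term:
  x=0: 7/18 × log_10[(7/18)/(1/2)] = -0.0424
  x=1: 11/18 × log_10[(11/18)/(1/2)] = 0.0533
D_KL(P||Q) = 0.0108 dits

D_KL(P||Q) = 0.0108 ≥ 0 ✓

This non-negativity is a fundamental property: relative entropy cannot be negative because it measures how different Q is from P.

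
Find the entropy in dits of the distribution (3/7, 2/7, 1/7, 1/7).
0.5546 dits

Shannon entropy is H(X) = -Σ p(x) log p(x).

For P = (3/7, 2/7, 1/7, 1/7):
H = -3/7 × log_10(3/7) -2/7 × log_10(2/7) -1/7 × log_10(1/7) -1/7 × log_10(1/7)
H = 0.5546 dits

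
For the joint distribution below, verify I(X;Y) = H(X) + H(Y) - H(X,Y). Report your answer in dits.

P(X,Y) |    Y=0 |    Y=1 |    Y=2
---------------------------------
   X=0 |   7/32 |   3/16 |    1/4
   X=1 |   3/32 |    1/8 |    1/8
I(X;Y) = 0.0016 dits

Mutual information has multiple equivalent forms:
- I(X;Y) = H(X) - H(X|Y)
- I(X;Y) = H(Y) - H(Y|X)
- I(X;Y) = H(X) + H(Y) - H(X,Y)

Computing all quantities:
H(X) = 0.2795, H(Y) = 0.4755, H(X,Y) = 0.7534
H(X|Y) = 0.2779, H(Y|X) = 0.4739

Verification:
H(X) - H(X|Y) = 0.2795 - 0.2779 = 0.0016
H(Y) - H(Y|X) = 0.4755 - 0.4739 = 0.0016
H(X) + H(Y) - H(X,Y) = 0.2795 + 0.4755 - 0.7534 = 0.0016

All forms give I(X;Y) = 0.0016 dits. ✓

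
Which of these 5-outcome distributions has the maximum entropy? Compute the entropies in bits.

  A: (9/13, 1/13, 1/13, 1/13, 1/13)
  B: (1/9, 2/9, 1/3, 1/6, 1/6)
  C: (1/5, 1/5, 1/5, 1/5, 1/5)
C

For a discrete distribution over n outcomes, entropy is maximized by the uniform distribution.

Computing entropies:
H(A) = 1.5059 bits
H(B) = 2.2244 bits
H(C) = 2.3219 bits

The uniform distribution (where all probabilities equal 1/5) achieves the maximum entropy of log_2(5) = 2.3219 bits.

Distribution C has the highest entropy.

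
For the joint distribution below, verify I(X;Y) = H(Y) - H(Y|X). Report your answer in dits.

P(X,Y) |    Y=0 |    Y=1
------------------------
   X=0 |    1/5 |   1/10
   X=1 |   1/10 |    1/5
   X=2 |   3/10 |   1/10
I(X;Y) = 0.0287 dits

Mutual information has multiple equivalent forms:
- I(X;Y) = H(X) - H(X|Y)
- I(X;Y) = H(Y) - H(Y|X)
- I(X;Y) = H(X) + H(Y) - H(X,Y)

Computing all quantities:
H(X) = 0.4729, H(Y) = 0.2923, H(X,Y) = 0.7365
H(X|Y) = 0.4442, H(Y|X) = 0.2635

Verification:
H(X) - H(X|Y) = 0.4729 - 0.4442 = 0.0287
H(Y) - H(Y|X) = 0.2923 - 0.2635 = 0.0287
H(X) + H(Y) - H(X,Y) = 0.4729 + 0.2923 - 0.7365 = 0.0287

All forms give I(X;Y) = 0.0287 dits. ✓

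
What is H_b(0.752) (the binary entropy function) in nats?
0.5601 nats

The binary entropy function is:
H(p) = -p log(p) - (1-p) log(1-p)

H(0.752) = -0.752 × log_e(0.752) - 0.248 × log_e(0.248)
H(0.752) = 0.5601 nats

Note: Binary entropy is maximized at p=0.5 (H=1 bit) and minimized at p=0 or p=1 (H=0).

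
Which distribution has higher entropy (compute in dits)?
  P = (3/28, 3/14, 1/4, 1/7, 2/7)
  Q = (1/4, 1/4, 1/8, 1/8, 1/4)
Q

Computing entropies in dits:
H(P) = 0.6740
H(Q) = 0.6773

Distribution Q has higher entropy.

Intuition: The distribution closer to uniform (more spread out) has higher entropy.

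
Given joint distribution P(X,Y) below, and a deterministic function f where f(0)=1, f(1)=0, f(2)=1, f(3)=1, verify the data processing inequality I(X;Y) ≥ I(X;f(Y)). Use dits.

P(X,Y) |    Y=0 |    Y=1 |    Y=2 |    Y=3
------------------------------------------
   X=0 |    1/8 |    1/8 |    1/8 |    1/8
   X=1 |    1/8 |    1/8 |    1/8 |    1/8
I(X;Y) = 0.0000, I(X;f(Y)) = 0.0000, inequality holds: 0.0000 ≥ 0.0000

Data Processing Inequality: For any Markov chain X → Y → Z, we have I(X;Y) ≥ I(X;Z).

Here Z = f(Y) is a deterministic function of Y, forming X → Y → Z.

Original I(X;Y) = 0.0000 dits

After applying f:
P(X,Z) where Z=f(Y):
- P(X,Z=0) = P(X,Y=1)
- P(X,Z=1) = P(X,Y=0) + P(X,Y=2) + P(X,Y=3)

I(X;Z) = I(X;f(Y)) = 0.0000 dits

Verification: 0.0000 ≥ 0.0000 ✓

Information cannot be created by processing; the function f can only lose information about X.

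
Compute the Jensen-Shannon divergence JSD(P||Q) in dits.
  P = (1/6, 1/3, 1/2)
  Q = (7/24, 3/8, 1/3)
0.0077 dits

Jensen-Shannon divergence is:
JSD(P||Q) = 0.5 × D_KL(P||M) + 0.5 × D_KL(Q||M)
where M = 0.5 × (P + Q) is the mixture distribution.

M = 0.5 × (1/6, 1/3, 1/2) + 0.5 × (7/24, 3/8, 1/3) = (0.229167, 0.354167, 5/12)

D_KL(P||M) = 0.0078 dits
D_KL(Q||M) = 0.0076 dits

JSD(P||Q) = 0.5 × 0.0078 + 0.5 × 0.0076 = 0.0077 dits

Unlike KL divergence, JSD is symmetric and bounded: 0 ≤ JSD ≤ log(2).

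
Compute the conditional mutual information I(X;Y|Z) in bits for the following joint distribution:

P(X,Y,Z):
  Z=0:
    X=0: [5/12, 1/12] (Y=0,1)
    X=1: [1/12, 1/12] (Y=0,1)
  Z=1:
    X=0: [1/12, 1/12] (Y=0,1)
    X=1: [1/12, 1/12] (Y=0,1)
0.0492 bits

Conditional mutual information: I(X;Y|Z) = H(X|Z) + H(Y|Z) - H(X,Y|Z)

H(Z) = 0.9183
H(X,Z) = 1.7925 → H(X|Z) = 0.8742
H(Y,Z) = 1.7925 → H(Y|Z) = 0.8742
H(X,Y,Z) = 2.6175 → H(X,Y|Z) = 1.6992

I(X;Y|Z) = 0.8742 + 0.8742 - 1.6992 = 0.0492 bits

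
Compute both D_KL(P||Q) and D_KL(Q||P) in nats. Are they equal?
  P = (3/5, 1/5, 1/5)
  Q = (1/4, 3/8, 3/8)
D_KL(P||Q) = 0.2738, D_KL(Q||P) = 0.2526

KL divergence is not symmetric: D_KL(P||Q) ≠ D_KL(Q||P) in general.

D_KL(P||Q) = 0.2738 nats
D_KL(Q||P) = 0.2526 nats

No, they are not equal!

This asymmetry is why KL divergence is not a true distance metric.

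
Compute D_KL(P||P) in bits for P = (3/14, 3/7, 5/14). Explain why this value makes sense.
0.0000 bits

KL divergence satisfies the Gibbs inequality: D_KL(P||Q) ≥ 0 for all distributions P, Q.

D_KL(P||Q) = Σ p(x) log(p(x)/q(x))
Each term is p(x) × log_2(p(x)/p(x)) = p(x) × log_2(1) = 0, so the sum is 0.
D_KL(P||Q) = 0.0000 bits

When P = Q, the KL divergence is exactly 0, as there is no 'divergence' between identical distributions.

This non-negativity is a fundamental property: relative entropy cannot be negative because it measures how different Q is from P.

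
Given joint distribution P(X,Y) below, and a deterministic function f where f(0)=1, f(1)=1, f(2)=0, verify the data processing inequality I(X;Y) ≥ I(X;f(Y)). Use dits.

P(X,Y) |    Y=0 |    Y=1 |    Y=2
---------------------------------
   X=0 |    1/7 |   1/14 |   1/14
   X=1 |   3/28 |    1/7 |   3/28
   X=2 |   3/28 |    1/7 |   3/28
I(X;Y) = 0.0080, I(X;f(Y)) = 0.0006, inequality holds: 0.0080 ≥ 0.0006

Data Processing Inequality: For any Markov chain X → Y → Z, we have I(X;Y) ≥ I(X;Z).

Here Z = f(Y) is a deterministic function of Y, forming X → Y → Z.

Original I(X;Y) = 0.0080 dits

After applying f:
P(X,Z) where Z=f(Y):
- P(X,Z=0) = P(X,Y=2)
- P(X,Z=1) = P(X,Y=0) + P(X,Y=1)

I(X;Z) = I(X;f(Y)) = 0.0006 dits

Verification: 0.0080 ≥ 0.0006 ✓

Information cannot be created by processing; the function f can only lose information about X.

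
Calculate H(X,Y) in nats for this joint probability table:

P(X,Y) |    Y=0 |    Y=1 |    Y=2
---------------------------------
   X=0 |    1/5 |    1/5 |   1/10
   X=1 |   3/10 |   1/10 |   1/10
1.6957 nats

Joint entropy is H(X,Y) = -Σ_{x,y} p(x,y) log p(x,y).

Summing over all non-zero entries:
H(X,Y) = -[1/5·log_e(1/5) + 1/5·log_e(1/5) + 1/10·log_e(1/10) + 3/10·log_e(3/10) + 1/10·log_e(1/10) + 1/10·log_e(1/10)]
H(X,Y) = 1.6957 nats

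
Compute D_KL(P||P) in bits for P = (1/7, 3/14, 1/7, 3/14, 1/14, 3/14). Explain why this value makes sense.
0.0000 bits

KL divergence satisfies the Gibbs inequality: D_KL(P||Q) ≥ 0 for all distributions P, Q.

D_KL(P||Q) = Σ p(x) log(p(x)/q(x))
Each term is p(x) × log_2(p(x)/p(x)) = p(x) × log_2(1) = 0, so the sum is 0.
D_KL(P||Q) = 0.0000 bits

When P = Q, the KL divergence is exactly 0, as there is no 'divergence' between identical distributions.

This non-negativity is a fundamental property: relative entropy cannot be negative because it measures how different Q is from P.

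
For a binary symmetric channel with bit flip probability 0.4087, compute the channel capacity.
0.0242 bits

For a binary symmetric channel (BSC) with error probability p:
Capacity C = 1 - H(p) bits per symbol

where H(p) = -p log₂(p) - (1-p) log₂(1-p) is the binary entropy function.

H(0.4087) = 0.9758 bits
C = 1 - 0.9758 = 0.0242 bits per symbol

This means we can reliably transmit up to 0.0242 bits of information per channel use.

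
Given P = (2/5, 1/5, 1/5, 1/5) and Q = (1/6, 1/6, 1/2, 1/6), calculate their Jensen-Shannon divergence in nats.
0.0595 nats

Jensen-Shannon divergence is:
JSD(P||Q) = 0.5 × D_KL(P||M) + 0.5 × D_KL(Q||M)
where M = 0.5 × (P + Q) is the mixture distribution.

M = 0.5 × (2/5, 1/5, 1/5, 1/5) + 0.5 × (1/6, 1/6, 1/2, 1/6) = (0.283333, 0.183333, 7/20, 0.183333)

D_KL(P||M) = 0.0608 nats
D_KL(Q||M) = 0.0581 nats

JSD(P||Q) = 0.5 × 0.0608 + 0.5 × 0.0581 = 0.0595 nats

Unlike KL divergence, JSD is symmetric and bounded: 0 ≤ JSD ≤ log(2).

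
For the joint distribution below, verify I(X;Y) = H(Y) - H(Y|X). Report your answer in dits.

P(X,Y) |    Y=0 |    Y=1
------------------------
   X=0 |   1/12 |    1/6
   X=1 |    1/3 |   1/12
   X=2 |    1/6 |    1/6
I(X;Y) = 0.0350 dits

Mutual information has multiple equivalent forms:
- I(X;Y) = H(X) - H(X|Y)
- I(X;Y) = H(Y) - H(Y|X)
- I(X;Y) = H(X) + H(Y) - H(X,Y)

Computing all quantities:
H(X) = 0.4680, H(Y) = 0.2950, H(X,Y) = 0.7280
H(X|Y) = 0.4330, H(Y|X) = 0.2600

Verification:
H(X) - H(X|Y) = 0.4680 - 0.4330 = 0.0350
H(Y) - H(Y|X) = 0.2950 - 0.2600 = 0.0350
H(X) + H(Y) - H(X,Y) = 0.4680 + 0.2950 - 0.7280 = 0.0350

All forms give I(X;Y) = 0.0350 dits. ✓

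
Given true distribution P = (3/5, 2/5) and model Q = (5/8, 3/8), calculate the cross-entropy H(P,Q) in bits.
0.9729 bits

Cross-entropy: H(P,Q) = -Σ p(x) log q(x)

Alternatively: H(P,Q) = H(P) + D_KL(P||Q)
H(P) = 0.9710 bits
D_KL(P||Q) = 0.0019 bits

H(P,Q) = 0.9710 + 0.0019 = 0.9729 bits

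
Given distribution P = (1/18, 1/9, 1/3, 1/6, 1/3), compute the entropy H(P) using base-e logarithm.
1.4357 nats

Shannon entropy is H(X) = -Σ p(x) log p(x).

For P = (1/18, 1/9, 1/3, 1/6, 1/3):
H = -1/18 × log_e(1/18) -1/9 × log_e(1/9) -1/3 × log_e(1/3) -1/6 × log_e(1/6) -1/3 × log_e(1/3)
H = 1.4357 nats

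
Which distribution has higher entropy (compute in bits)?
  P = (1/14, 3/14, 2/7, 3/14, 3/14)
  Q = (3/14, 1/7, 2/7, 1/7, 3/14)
Q

Computing entropies in bits:
H(P) = 2.2170
H(Q) = 2.2709

Distribution Q has higher entropy.

Intuition: The distribution closer to uniform (more spread out) has higher entropy.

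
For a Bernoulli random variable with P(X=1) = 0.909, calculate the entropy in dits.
0.1324 dits

The binary entropy function is:
H(p) = -p log(p) - (1-p) log(1-p)

H(0.909) = -0.909 × log_10(0.909) - 0.091 × log_10(0.091)
H(0.909) = 0.1324 dits

Note: Binary entropy is maximized at p=0.5 (H=1 bit) and minimized at p=0 or p=1 (H=0).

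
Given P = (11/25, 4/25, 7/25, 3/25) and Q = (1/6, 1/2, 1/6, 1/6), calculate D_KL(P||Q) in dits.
0.1523 dits

KL divergence: D_KL(P||Q) = Σ p(x) log(p(x)/q(x))

Computing term by term:
  x=0: 11/25 × log_10[(11/25)/(1/6)] = 11/25 × 0.4216 = 0.1855
  x=1: 4/25 × log_10[(4/25)/(1/2)] = 4/25 × -0.4949 = -0.0792
  x=2: 7/25 × log_10[(7/25)/(1/6)] = 7/25 × 0.2253 = 0.0631
  x=3: 3/25 × log_10[(3/25)/(1/6)] = 3/25 × -0.1427 = -0.0171

D_KL(P||Q) = 0.1523 dits

Note: KL divergence is always non-negative and equals 0 iff P = Q.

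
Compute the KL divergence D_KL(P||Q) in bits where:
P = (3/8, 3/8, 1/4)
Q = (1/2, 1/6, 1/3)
0.1793 bits

KL divergence: D_KL(P||Q) = Σ p(x) log(p(x)/q(x))

Computing term by term:
  x=0: 3/8 × log_2[(3/8)/(1/2)] = 3/8 × -0.4150 = -0.1556
  x=1: 3/8 × log_2[(3/8)/(1/6)] = 3/8 × 1.1699 = 0.4387
  x=2: 1/4 × log_2[(1/4)/(1/3)] = 1/4 × -0.4150 = -0.1038

D_KL(P||Q) = 0.1793 bits

Note: KL divergence is always non-negative and equals 0 iff P = Q.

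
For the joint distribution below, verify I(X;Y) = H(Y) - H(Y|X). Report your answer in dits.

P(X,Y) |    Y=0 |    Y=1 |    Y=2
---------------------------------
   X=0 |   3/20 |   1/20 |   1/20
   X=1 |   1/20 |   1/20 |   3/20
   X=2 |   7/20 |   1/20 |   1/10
I(X;Y) = 0.0428 dits

Mutual information has multiple equivalent forms:
- I(X;Y) = H(X) - H(X|Y)
- I(X;Y) = H(Y) - H(Y|X)
- I(X;Y) = H(X) + H(Y) - H(X,Y)

Computing all quantities:
H(X) = 0.4515, H(Y) = 0.4233, H(X,Y) = 0.8320
H(X|Y) = 0.4088, H(Y|X) = 0.3805

Verification:
H(X) - H(X|Y) = 0.4515 - 0.4088 = 0.0428
H(Y) - H(Y|X) = 0.4233 - 0.3805 = 0.0428
H(X) + H(Y) - H(X,Y) = 0.4515 + 0.4233 - 0.8320 = 0.0428

All forms give I(X;Y) = 0.0428 dits. ✓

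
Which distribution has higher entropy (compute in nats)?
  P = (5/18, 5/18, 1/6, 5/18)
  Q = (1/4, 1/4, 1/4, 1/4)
Q

Computing entropies in nats:
H(P) = 1.3661
H(Q) = 1.3863

Distribution Q has higher entropy.

Intuition: The distribution closer to uniform (more spread out) has higher entropy.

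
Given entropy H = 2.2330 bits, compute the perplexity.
4.7011

Perplexity is 2^H (or exp(H) for natural log).

H = 2.2330 bits
Perplexity = 2^2.2330 = 4.7011

Interpretation: The model's uncertainty is equivalent to choosing uniformly among 4.7 options.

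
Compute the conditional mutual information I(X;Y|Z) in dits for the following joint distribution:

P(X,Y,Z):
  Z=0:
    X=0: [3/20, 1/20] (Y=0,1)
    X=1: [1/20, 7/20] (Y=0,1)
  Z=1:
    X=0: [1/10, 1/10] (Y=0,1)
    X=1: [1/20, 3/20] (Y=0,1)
0.0574 dits

Conditional mutual information: I(X;Y|Z) = H(X|Z) + H(Y|Z) - H(X,Y|Z)

H(Z) = 0.2923
H(X,Z) = 0.5786 → H(X|Z) = 0.2863
H(Y,Z) = 0.5731 → H(Y|Z) = 0.2808
H(X,Y,Z) = 0.8019 → H(X,Y|Z) = 0.5096

I(X;Y|Z) = 0.2863 + 0.2808 - 0.5096 = 0.0574 dits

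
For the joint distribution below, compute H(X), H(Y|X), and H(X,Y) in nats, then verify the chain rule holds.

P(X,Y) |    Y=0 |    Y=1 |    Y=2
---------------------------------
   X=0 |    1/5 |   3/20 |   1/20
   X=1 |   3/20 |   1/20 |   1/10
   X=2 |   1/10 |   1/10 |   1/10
H(X,Y) = 2.1116, H(X) = 1.0889, H(Y|X) = 1.0227 (all in nats)

Chain rule: H(X,Y) = H(X) + H(Y|X)

Left side — joint entropy directly:
H(X,Y) = -Σ p(x,y) log p(x,y) = 2.1116 nats

Right side — compute H(Y|X) from the conditional distributions:
P(X) = (2/5, 3/10, 3/10), so H(X) = 1.0889 nats
H(Y|X) = Σ_x P(X=x) · H(Y|X=x):
  P(Y|X=0) = (1/2, 3/8, 1/8), H(Y|X=0) = 0.9743, weight P(X=0) = 2/5
  P(Y|X=1) = (1/2, 1/6, 1/3), H(Y|X=1) = 1.0114, weight P(X=1) = 3/10
  P(Y|X=2) = (1/3, 1/3, 1/3), H(Y|X=2) = 1.0986, weight P(X=2) = 3/10
H(Y|X) = 1.0227 nats

H(X) + H(Y|X) = 1.0889 + 1.0227 = 2.1116 nats

Both sides equal 2.1116 nats. ✓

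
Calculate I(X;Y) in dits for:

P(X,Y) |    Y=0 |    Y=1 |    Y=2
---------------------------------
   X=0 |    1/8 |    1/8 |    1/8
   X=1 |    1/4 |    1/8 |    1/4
0.0047 dits

Mutual information: I(X;Y) = H(X) + H(Y) - H(X,Y)

Marginals:
P(X) = (3/8, 5/8), H(X) = 0.2873 dits
P(Y) = (3/8, 1/4, 3/8), H(Y) = 0.4700 dits

Joint entropy: H(X,Y) = 0.7526 dits

I(X;Y) = 0.2873 + 0.4700 - 0.7526 = 0.0047 dits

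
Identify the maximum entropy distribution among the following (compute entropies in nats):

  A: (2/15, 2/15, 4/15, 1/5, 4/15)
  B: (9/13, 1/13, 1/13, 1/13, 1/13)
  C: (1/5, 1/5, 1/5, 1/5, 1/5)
C

For a discrete distribution over n outcomes, entropy is maximized by the uniform distribution.

Computing entropies:
H(A) = 1.5641 nats
H(B) = 1.0438 nats
H(C) = 1.6094 nats

The uniform distribution (where all probabilities equal 1/5) achieves the maximum entropy of log_e(5) = 1.6094 nats.

Distribution C has the highest entropy.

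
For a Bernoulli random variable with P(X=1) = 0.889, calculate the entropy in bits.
0.5029 bits

The binary entropy function is:
H(p) = -p log(p) - (1-p) log(1-p)

H(0.889) = -0.889 × log_2(0.889) - 0.111 × log_2(0.111)
H(0.889) = 0.5029 bits

Note: Binary entropy is maximized at p=0.5 (H=1 bit) and minimized at p=0 or p=1 (H=0).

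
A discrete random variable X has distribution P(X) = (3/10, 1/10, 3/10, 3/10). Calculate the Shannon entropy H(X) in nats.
1.3138 nats

Shannon entropy is H(X) = -Σ p(x) log p(x).

For P = (3/10, 1/10, 3/10, 3/10):
H = -3/10 × log_e(3/10) -1/10 × log_e(1/10) -3/10 × log_e(3/10) -3/10 × log_e(3/10)
H = 1.3138 nats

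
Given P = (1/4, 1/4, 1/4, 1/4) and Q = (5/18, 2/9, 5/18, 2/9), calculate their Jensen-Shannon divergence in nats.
0.0015 nats

Jensen-Shannon divergence is:
JSD(P||Q) = 0.5 × D_KL(P||M) + 0.5 × D_KL(Q||M)
where M = 0.5 × (P + Q) is the mixture distribution.

M = 0.5 × (1/4, 1/4, 1/4, 1/4) + 0.5 × (5/18, 2/9, 5/18, 2/9) = (0.263889, 0.236111, 0.263889, 0.236111)

D_KL(P||M) = 0.0015 nats
D_KL(Q||M) = 0.0016 nats

JSD(P||Q) = 0.5 × 0.0015 + 0.5 × 0.0016 = 0.0015 nats

Unlike KL divergence, JSD is symmetric and bounded: 0 ≤ JSD ≤ log(2).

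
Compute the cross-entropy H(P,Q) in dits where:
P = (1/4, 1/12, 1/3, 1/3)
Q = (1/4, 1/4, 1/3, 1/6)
0.6191 dits

Cross-entropy: H(P,Q) = -Σ p(x) log q(x)

Alternatively: H(P,Q) = H(P) + D_KL(P||Q)
H(P) = 0.5585 dits
D_KL(P||Q) = 0.0606 dits

H(P,Q) = 0.5585 + 0.0606 = 0.6191 dits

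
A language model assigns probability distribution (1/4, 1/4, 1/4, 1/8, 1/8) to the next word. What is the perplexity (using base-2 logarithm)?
4.7568

Perplexity is 2^H (or exp(H) for natural log).

First, H = -Σ p log p = 2.2500 bits
Perplexity = 2^2.2500 = 4.7568

Interpretation: The model's uncertainty is equivalent to choosing uniformly among 4.8 options.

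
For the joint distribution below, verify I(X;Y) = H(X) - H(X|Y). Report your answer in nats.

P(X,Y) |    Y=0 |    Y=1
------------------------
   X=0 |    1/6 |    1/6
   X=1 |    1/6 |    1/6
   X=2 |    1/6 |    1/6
I(X;Y) = 0.0000 nats

Mutual information has multiple equivalent forms:
- I(X;Y) = H(X) - H(X|Y)
- I(X;Y) = H(Y) - H(Y|X)
- I(X;Y) = H(X) + H(Y) - H(X,Y)

Computing all quantities:
H(X) = 1.0986, H(Y) = 0.6931, H(X,Y) = 1.7918
H(X|Y) = 1.0986, H(Y|X) = 0.6931

Verification:
H(X) - H(X|Y) = 1.0986 - 1.0986 = 0.0000
H(Y) - H(Y|X) = 0.6931 - 0.6931 = 0.0000
H(X) + H(Y) - H(X,Y) = 1.0986 + 0.6931 - 1.7918 = 0.0000

All forms give I(X;Y) = 0.0000 nats. ✓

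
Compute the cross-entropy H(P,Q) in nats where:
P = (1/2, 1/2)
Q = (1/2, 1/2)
0.6931 nats

Cross-entropy: H(P,Q) = -Σ p(x) log q(x)

Alternatively: H(P,Q) = H(P) + D_KL(P||Q)
H(P) = 0.6931 nats
D_KL(P||Q) = 0.0000 nats

H(P,Q) = 0.6931 + 0.0000 = 0.6931 nats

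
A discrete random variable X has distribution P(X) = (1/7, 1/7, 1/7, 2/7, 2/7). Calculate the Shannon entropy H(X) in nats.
1.5498 nats

Shannon entropy is H(X) = -Σ p(x) log p(x).

For P = (1/7, 1/7, 1/7, 2/7, 2/7):
H = -1/7 × log_e(1/7) -1/7 × log_e(1/7) -1/7 × log_e(1/7) -2/7 × log_e(2/7) -2/7 × log_e(2/7)
H = 1.5498 nats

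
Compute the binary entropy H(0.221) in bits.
0.7620 bits

The binary entropy function is:
H(p) = -p log(p) - (1-p) log(1-p)

H(0.221) = -0.221 × log_2(0.221) - 0.779 × log_2(0.779)
H(0.221) = 0.7620 bits

Note: Binary entropy is maximized at p=0.5 (H=1 bit) and minimized at p=0 or p=1 (H=0).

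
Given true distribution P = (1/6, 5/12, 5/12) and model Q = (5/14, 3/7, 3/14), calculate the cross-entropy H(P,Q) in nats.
1.1665 nats

Cross-entropy: H(P,Q) = -Σ p(x) log q(x)

Alternatively: H(P,Q) = H(P) + D_KL(P||Q)
H(P) = 1.0282 nats
D_KL(P||Q) = 0.1383 nats

H(P,Q) = 1.0282 + 0.1383 = 1.1665 nats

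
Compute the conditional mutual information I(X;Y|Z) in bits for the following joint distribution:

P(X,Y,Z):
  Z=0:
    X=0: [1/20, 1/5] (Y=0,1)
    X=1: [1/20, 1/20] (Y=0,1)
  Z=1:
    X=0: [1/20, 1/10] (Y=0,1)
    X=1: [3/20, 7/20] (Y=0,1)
0.0220 bits

Conditional mutual information: I(X;Y|Z) = H(X|Z) + H(Y|Z) - H(X,Y|Z)

H(Z) = 0.9341
H(X,Z) = 1.7427 → H(X|Z) = 0.8087
H(Y,Z) = 1.8150 → H(Y|Z) = 0.8809
H(X,Y,Z) = 2.6016 → H(X,Y|Z) = 1.6675

I(X;Y|Z) = 0.8087 + 0.8809 - 1.6675 = 0.0220 bits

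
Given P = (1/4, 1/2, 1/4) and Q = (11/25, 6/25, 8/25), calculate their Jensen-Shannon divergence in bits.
0.0559 bits

Jensen-Shannon divergence is:
JSD(P||Q) = 0.5 × D_KL(P||M) + 0.5 × D_KL(Q||M)
where M = 0.5 × (P + Q) is the mixture distribution.

M = 0.5 × (1/4, 1/2, 1/4) + 0.5 × (11/25, 6/25, 8/25) = (0.345, 0.37, 0.285)

D_KL(P||M) = 0.0538 bits
D_KL(Q||M) = 0.0580 bits

JSD(P||Q) = 0.5 × 0.0538 + 0.5 × 0.0580 = 0.0559 bits

Unlike KL divergence, JSD is symmetric and bounded: 0 ≤ JSD ≤ log(2).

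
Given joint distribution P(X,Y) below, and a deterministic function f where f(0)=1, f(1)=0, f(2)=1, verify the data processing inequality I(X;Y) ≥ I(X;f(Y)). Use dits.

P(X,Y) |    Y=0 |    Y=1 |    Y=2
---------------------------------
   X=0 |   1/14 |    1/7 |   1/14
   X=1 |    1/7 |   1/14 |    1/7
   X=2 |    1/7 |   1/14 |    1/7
I(X;Y) = 0.0186, I(X;f(Y)) = 0.0186, inequality holds: 0.0186 ≥ 0.0186

Data Processing Inequality: For any Markov chain X → Y → Z, we have I(X;Y) ≥ I(X;Z).

Here Z = f(Y) is a deterministic function of Y, forming X → Y → Z.

Original I(X;Y) = 0.0186 dits

After applying f:
P(X,Z) where Z=f(Y):
- P(X,Z=0) = P(X,Y=1)
- P(X,Z=1) = P(X,Y=0) + P(X,Y=2)

I(X;Z) = I(X;f(Y)) = 0.0186 dits

Verification: 0.0186 ≥ 0.0186 ✓

Information cannot be created by processing; the function f can only lose information about X.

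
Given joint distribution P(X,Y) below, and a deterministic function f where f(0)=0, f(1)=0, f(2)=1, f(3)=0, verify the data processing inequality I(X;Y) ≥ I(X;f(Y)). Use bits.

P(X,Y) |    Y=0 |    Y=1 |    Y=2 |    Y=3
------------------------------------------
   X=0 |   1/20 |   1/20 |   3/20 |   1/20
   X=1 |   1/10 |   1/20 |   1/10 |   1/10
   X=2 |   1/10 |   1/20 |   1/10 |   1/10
I(X;Y) = 0.0378, I(X;f(Y)) = 0.0299, inequality holds: 0.0378 ≥ 0.0299

Data Processing Inequality: For any Markov chain X → Y → Z, we have I(X;Y) ≥ I(X;Z).

Here Z = f(Y) is a deterministic function of Y, forming X → Y → Z.

Original I(X;Y) = 0.0378 bits

After applying f:
P(X,Z) where Z=f(Y):
- P(X,Z=0) = P(X,Y=0) + P(X,Y=1) + P(X,Y=3)
- P(X,Z=1) = P(X,Y=2)

I(X;Z) = I(X;f(Y)) = 0.0299 bits

Verification: 0.0378 ≥ 0.0299 ✓

Information cannot be created by processing; the function f can only lose information about X.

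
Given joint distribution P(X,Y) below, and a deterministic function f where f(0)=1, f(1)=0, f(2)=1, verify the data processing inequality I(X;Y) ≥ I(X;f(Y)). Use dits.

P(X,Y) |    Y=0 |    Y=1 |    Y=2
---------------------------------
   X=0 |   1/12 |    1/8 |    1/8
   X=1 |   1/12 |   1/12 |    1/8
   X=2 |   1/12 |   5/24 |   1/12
I(X;Y) = 0.0126, I(X;f(Y)) = 0.0115, inequality holds: 0.0126 ≥ 0.0115

Data Processing Inequality: For any Markov chain X → Y → Z, we have I(X;Y) ≥ I(X;Z).

Here Z = f(Y) is a deterministic function of Y, forming X → Y → Z.

Original I(X;Y) = 0.0126 dits

After applying f:
P(X,Z) where Z=f(Y):
- P(X,Z=0) = P(X,Y=1)
- P(X,Z=1) = P(X,Y=0) + P(X,Y=2)

I(X;Z) = I(X;f(Y)) = 0.0115 dits

Verification: 0.0126 ≥ 0.0115 ✓

Information cannot be created by processing; the function f can only lose information about X.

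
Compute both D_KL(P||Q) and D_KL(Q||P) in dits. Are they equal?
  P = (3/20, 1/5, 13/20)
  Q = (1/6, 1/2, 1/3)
D_KL(P||Q) = 0.1021, D_KL(Q||P) = 0.1099

KL divergence is not symmetric: D_KL(P||Q) ≠ D_KL(Q||P) in general.

D_KL(P||Q) = 0.1021 dits
D_KL(Q||P) = 0.1099 dits

No, they are not equal!

This asymmetry is why KL divergence is not a true distance metric.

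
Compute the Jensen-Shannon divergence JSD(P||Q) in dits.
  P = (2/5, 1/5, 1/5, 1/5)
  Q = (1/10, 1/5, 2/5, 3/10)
0.0305 dits

Jensen-Shannon divergence is:
JSD(P||Q) = 0.5 × D_KL(P||M) + 0.5 × D_KL(Q||M)
where M = 0.5 × (P + Q) is the mixture distribution.

M = 0.5 × (2/5, 1/5, 1/5, 1/5) + 0.5 × (1/10, 1/5, 2/5, 3/10) = (1/4, 1/5, 3/10, 1/4)

D_KL(P||M) = 0.0270 dits
D_KL(Q||M) = 0.0339 dits

JSD(P||Q) = 0.5 × 0.0270 + 0.5 × 0.0339 = 0.0305 dits

Unlike KL divergence, JSD is symmetric and bounded: 0 ≤ JSD ≤ log(2).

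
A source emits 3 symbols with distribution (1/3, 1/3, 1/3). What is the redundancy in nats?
0.0000 nats

Redundancy measures how far a source is from maximum entropy:
R = H_max - H(X)

Maximum entropy for 3 symbols: H_max = log_e(3) = 1.0986 nats
Actual entropy: H(X) = 1.0986 nats
Redundancy: R = 1.0986 - 1.0986 = 0.0000 nats

This redundancy represents potential for compression: the source could be compressed by 0.0000 nats per symbol.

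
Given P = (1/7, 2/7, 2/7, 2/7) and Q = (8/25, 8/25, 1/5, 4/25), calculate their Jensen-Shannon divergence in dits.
0.0133 dits

Jensen-Shannon divergence is:
JSD(P||Q) = 0.5 × D_KL(P||M) + 0.5 × D_KL(Q||M)
where M = 0.5 × (P + Q) is the mixture distribution.

M = 0.5 × (1/7, 2/7, 2/7, 2/7) + 0.5 × (8/25, 8/25, 1/5, 4/25) = (0.231429, 0.302857, 0.242857, 0.222857)

D_KL(P||M) = 0.0138 dits
D_KL(Q||M) = 0.0128 dits

JSD(P||Q) = 0.5 × 0.0138 + 0.5 × 0.0128 = 0.0133 dits

Unlike KL divergence, JSD is symmetric and bounded: 0 ≤ JSD ≤ log(2).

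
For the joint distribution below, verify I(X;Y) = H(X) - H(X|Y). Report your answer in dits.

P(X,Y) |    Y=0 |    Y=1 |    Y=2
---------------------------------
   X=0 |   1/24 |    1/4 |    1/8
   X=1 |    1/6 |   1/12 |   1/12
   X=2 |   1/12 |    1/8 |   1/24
I(X;Y) = 0.0391 dits

Mutual information has multiple equivalent forms:
- I(X;Y) = H(X) - H(X|Y)
- I(X;Y) = H(Y) - H(Y|X)
- I(X;Y) = H(X) + H(Y) - H(X,Y)

Computing all quantities:
H(X) = 0.4680, H(Y) = 0.4619, H(X,Y) = 0.8908
H(X|Y) = 0.4289, H(Y|X) = 0.4228

Verification:
H(X) - H(X|Y) = 0.4680 - 0.4289 = 0.0391
H(Y) - H(Y|X) = 0.4619 - 0.4228 = 0.0391
H(X) + H(Y) - H(X,Y) = 0.4680 + 0.4619 - 0.8908 = 0.0391

All forms give I(X;Y) = 0.0391 dits. ✓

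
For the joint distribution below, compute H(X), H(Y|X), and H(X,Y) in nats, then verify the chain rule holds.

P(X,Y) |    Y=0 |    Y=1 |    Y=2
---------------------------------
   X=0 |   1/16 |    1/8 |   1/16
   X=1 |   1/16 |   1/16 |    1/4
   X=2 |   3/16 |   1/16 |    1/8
H(X,Y) = 2.0467, H(X) = 1.0822, H(Y|X) = 0.9645 (all in nats)

Chain rule: H(X,Y) = H(X) + H(Y|X)

Left side — joint entropy directly:
H(X,Y) = -Σ p(x,y) log p(x,y) = 2.0467 nats

Right side — compute H(Y|X) from the conditional distributions:
P(X) = (1/4, 3/8, 3/8), so H(X) = 1.0822 nats
H(Y|X) = Σ_x P(X=x) · H(Y|X=x):
  P(Y|X=0) = (1/4, 1/2, 1/4), H(Y|X=0) = 1.0397, weight P(X=0) = 1/4
  P(Y|X=1) = (1/6, 1/6, 2/3), H(Y|X=1) = 0.8676, weight P(X=1) = 3/8
  P(Y|X=2) = (1/2, 1/6, 1/3), H(Y|X=2) = 1.0114, weight P(X=2) = 3/8
H(Y|X) = 0.9645 nats

H(X) + H(Y|X) = 1.0822 + 0.9645 = 2.0467 nats

Both sides equal 2.0467 nats. ✓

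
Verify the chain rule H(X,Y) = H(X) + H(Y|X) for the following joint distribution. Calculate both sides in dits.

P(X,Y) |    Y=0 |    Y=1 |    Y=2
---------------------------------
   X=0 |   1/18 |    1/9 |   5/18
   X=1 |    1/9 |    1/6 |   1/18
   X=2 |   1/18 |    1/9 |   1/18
H(X,Y) = 0.8813, H(X) = 0.4607, H(Y|X) = 0.4205 (all in dits)

Chain rule: H(X,Y) = H(X) + H(Y|X)

Left side — joint entropy directly:
H(X,Y) = -Σ p(x,y) log p(x,y) = 0.8813 dits

Right side — compute H(Y|X) from the conditional distributions:
P(X) = (4/9, 1/3, 2/9), so H(X) = 0.4607 dits
H(Y|X) = Σ_x P(X=x) · H(Y|X=x):
  P(Y|X=0) = (1/8, 1/4, 5/8), H(Y|X=0) = 0.3910, weight P(X=0) = 4/9
  P(Y|X=1) = (1/3, 1/2, 1/6), H(Y|X=1) = 0.4392, weight P(X=1) = 1/3
  P(Y|X=2) = (1/4, 1/2, 1/4), H(Y|X=2) = 0.4515, weight P(X=2) = 2/9
H(Y|X) = 0.4205 dits

H(X) + H(Y|X) = 0.4607 + 0.4205 = 0.8813 dits

Both sides equal 0.8813 dits. ✓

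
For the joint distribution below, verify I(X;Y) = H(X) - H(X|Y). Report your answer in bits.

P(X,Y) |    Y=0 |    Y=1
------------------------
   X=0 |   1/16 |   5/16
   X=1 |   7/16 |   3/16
I(X;Y) = 0.2054 bits

Mutual information has multiple equivalent forms:
- I(X;Y) = H(X) - H(X|Y)
- I(X;Y) = H(Y) - H(Y|X)
- I(X;Y) = H(X) + H(Y) - H(X,Y)

Computing all quantities:
H(X) = 0.9544, H(Y) = 1.0000, H(X,Y) = 1.7490
H(X|Y) = 0.7490, H(Y|X) = 0.7946

Verification:
H(X) - H(X|Y) = 0.9544 - 0.7490 = 0.2054
H(Y) - H(Y|X) = 1.0000 - 0.7946 = 0.2054
H(X) + H(Y) - H(X,Y) = 0.9544 + 1.0000 - 1.7490 = 0.2054

All forms give I(X;Y) = 0.2054 bits. ✓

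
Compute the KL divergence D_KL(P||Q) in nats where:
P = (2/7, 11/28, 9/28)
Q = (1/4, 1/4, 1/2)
0.0737 nats

KL divergence: D_KL(P||Q) = Σ p(x) log(p(x)/q(x))

Computing term by term:
  x=0: 2/7 × log_e[(2/7)/(1/4)] = 2/7 × 0.1335 = 0.0382
  x=1: 11/28 × log_e[(11/28)/(1/4)] = 11/28 × 0.4520 = 0.1776
  x=2: 9/28 × log_e[(9/28)/(1/2)] = 9/28 × -0.4418 = -0.1420

D_KL(P||Q) = 0.0737 nats

Note: KL divergence is always non-negative and equals 0 iff P = Q.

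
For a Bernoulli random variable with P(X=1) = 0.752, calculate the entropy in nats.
0.5601 nats

The binary entropy function is:
H(p) = -p log(p) - (1-p) log(1-p)

H(0.752) = -0.752 × log_e(0.752) - 0.248 × log_e(0.248)
H(0.752) = 0.5601 nats

Note: Binary entropy is maximized at p=0.5 (H=1 bit) and minimized at p=0 or p=1 (H=0).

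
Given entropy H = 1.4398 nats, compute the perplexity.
4.2199

Perplexity is e^H (or exp(H) for natural log).

H = 1.4398 nats
Perplexity = e^1.4398 = 4.2199

Interpretation: The model's uncertainty is equivalent to choosing uniformly among 4.2 options.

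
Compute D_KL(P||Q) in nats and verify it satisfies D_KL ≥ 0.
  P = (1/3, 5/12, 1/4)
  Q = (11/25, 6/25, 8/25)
0.0756 nats

KL divergence satisfies the Gibbs inequality: D_KL(P||Q) ≥ 0 for all distributions P, Q.

D_KL(P||Q) = Σ p(x) log(p(x)/q(x))
Term by term:
  x=0: 1/3 × log_e[(1/3)/(11/25)] = -0.0925
  x=1: 5/12 × log_e[(5/12)/(6/25)] = 0.2299
  x=2: 1/4 × log_e[(1/4)/(8/25)] = -0.0617
D_KL(P||Q) = 0.0756 nats

D_KL(P||Q) = 0.0756 ≥ 0 ✓

This non-negativity is a fundamental property: relative entropy cannot be negative because it measures how different Q is from P.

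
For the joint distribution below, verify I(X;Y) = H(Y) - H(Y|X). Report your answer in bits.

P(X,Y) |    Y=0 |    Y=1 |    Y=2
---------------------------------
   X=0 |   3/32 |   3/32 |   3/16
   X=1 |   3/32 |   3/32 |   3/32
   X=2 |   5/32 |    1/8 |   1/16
I(X;Y) = 0.0614 bits

Mutual information has multiple equivalent forms:
- I(X;Y) = H(X) - H(X|Y)
- I(X;Y) = H(Y) - H(Y|X)
- I(X;Y) = H(X) + H(Y) - H(X,Y)

Computing all quantities:
H(X) = 1.5749, H(Y) = 1.5835, H(X,Y) = 3.0971
H(X|Y) = 1.5135, H(Y|X) = 1.5221

Verification:
H(X) - H(X|Y) = 1.5749 - 1.5135 = 0.0614
H(Y) - H(Y|X) = 1.5835 - 1.5221 = 0.0614
H(X) + H(Y) - H(X,Y) = 1.5749 + 1.5835 - 3.0971 = 0.0614

All forms give I(X;Y) = 0.0614 bits. ✓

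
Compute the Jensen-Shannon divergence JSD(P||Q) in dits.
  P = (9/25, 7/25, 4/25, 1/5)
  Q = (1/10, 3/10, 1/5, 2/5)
0.0249 dits

Jensen-Shannon divergence is:
JSD(P||Q) = 0.5 × D_KL(P||M) + 0.5 × D_KL(Q||M)
where M = 0.5 × (P + Q) is the mixture distribution.

M = 0.5 × (9/25, 7/25, 4/25, 1/5) + 0.5 × (1/10, 3/10, 1/5, 2/5) = (0.23, 0.29, 0.18, 3/10)

D_KL(P||M) = 0.0224 dits
D_KL(Q||M) = 0.0274 dits

JSD(P||Q) = 0.5 × 0.0224 + 0.5 × 0.0274 = 0.0249 dits

Unlike KL divergence, JSD is symmetric and bounded: 0 ≤ JSD ≤ log(2).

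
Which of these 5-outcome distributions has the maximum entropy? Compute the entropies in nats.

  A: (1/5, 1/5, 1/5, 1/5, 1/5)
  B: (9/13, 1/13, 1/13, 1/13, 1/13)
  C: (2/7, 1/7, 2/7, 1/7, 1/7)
A

For a discrete distribution over n outcomes, entropy is maximized by the uniform distribution.

Computing entropies:
H(A) = 1.6094 nats
H(B) = 1.0438 nats
H(C) = 1.5498 nats

The uniform distribution (where all probabilities equal 1/5) achieves the maximum entropy of log_e(5) = 1.6094 nats.

Distribution A has the highest entropy.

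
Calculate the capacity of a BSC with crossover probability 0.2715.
0.1564 bits

For a binary symmetric channel (BSC) with error probability p:
Capacity C = 1 - H(p) bits per symbol

where H(p) = -p log₂(p) - (1-p) log₂(1-p) is the binary entropy function.

H(0.2715) = 0.8436 bits
C = 1 - 0.8436 = 0.1564 bits per symbol

This means we can reliably transmit up to 0.1564 bits of information per channel use.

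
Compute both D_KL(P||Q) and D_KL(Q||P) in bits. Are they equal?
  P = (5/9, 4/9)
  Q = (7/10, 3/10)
D_KL(P||Q) = 0.0668, D_KL(Q||P) = 0.0633

KL divergence is not symmetric: D_KL(P||Q) ≠ D_KL(Q||P) in general.

D_KL(P||Q) = 0.0668 bits
D_KL(Q||P) = 0.0633 bits

No, they are not equal!

This asymmetry is why KL divergence is not a true distance metric.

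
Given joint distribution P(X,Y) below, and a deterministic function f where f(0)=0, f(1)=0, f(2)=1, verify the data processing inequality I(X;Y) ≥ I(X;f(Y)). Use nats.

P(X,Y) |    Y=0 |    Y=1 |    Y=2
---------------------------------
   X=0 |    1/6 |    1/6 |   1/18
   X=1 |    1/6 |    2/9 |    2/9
I(X;Y) = 0.0326, I(X;f(Y)) = 0.0308, inequality holds: 0.0326 ≥ 0.0308

Data Processing Inequality: For any Markov chain X → Y → Z, we have I(X;Y) ≥ I(X;Z).

Here Z = f(Y) is a deterministic function of Y, forming X → Y → Z.

Original I(X;Y) = 0.0326 nats

After applying f:
P(X,Z) where Z=f(Y):
- P(X,Z=0) = P(X,Y=0) + P(X,Y=1)
- P(X,Z=1) = P(X,Y=2)

I(X;Z) = I(X;f(Y)) = 0.0308 nats

Verification: 0.0326 ≥ 0.0308 ✓

Information cannot be created by processing; the function f can only lose information about X.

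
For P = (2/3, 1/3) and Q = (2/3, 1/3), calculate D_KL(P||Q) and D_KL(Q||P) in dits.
D_KL(P||Q) = 0.0000, D_KL(Q||P) = 0.0000

KL divergence is not symmetric: D_KL(P||Q) ≠ D_KL(Q||P) in general.

D_KL(P||Q) = 0.0000 dits
D_KL(Q||P) = 0.0000 dits

In this case they happen to be equal (to 4 decimal places).

This asymmetry is why KL divergence is not a true distance metric.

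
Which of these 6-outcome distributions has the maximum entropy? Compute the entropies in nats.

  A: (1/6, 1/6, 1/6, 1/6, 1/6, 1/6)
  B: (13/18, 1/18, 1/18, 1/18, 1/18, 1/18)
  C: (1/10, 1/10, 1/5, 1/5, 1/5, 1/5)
A

For a discrete distribution over n outcomes, entropy is maximized by the uniform distribution.

Computing entropies:
H(A) = 1.7918 nats
H(B) = 1.0379 nats
H(C) = 1.7481 nats

The uniform distribution (where all probabilities equal 1/6) achieves the maximum entropy of log_e(6) = 1.7918 nats.

Distribution A has the highest entropy.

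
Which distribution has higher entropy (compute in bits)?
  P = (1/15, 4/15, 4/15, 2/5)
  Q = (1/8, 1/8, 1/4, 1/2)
P

Computing entropies in bits:
H(P) = 1.8062
H(Q) = 1.7500

Distribution P has higher entropy.

Intuition: The distribution closer to uniform (more spread out) has higher entropy.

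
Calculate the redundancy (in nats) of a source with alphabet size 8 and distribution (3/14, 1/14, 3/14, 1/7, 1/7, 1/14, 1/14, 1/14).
0.1093 nats

Redundancy measures how far a source is from maximum entropy:
R = H_max - H(X)

Maximum entropy for 8 symbols: H_max = log_e(8) = 2.0794 nats
Actual entropy: H(X) = 1.9702 nats
Redundancy: R = 2.0794 - 1.9702 = 0.1093 nats

This redundancy represents potential for compression: the source could be compressed by 0.1093 nats per symbol.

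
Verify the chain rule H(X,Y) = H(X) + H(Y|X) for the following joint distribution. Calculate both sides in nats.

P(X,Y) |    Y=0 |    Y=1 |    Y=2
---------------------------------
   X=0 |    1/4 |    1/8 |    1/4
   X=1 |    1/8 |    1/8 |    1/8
H(X,Y) = 1.7329, H(X) = 0.6616, H(Y|X) = 1.0713 (all in nats)

Chain rule: H(X,Y) = H(X) + H(Y|X)

Left side — joint entropy directly:
H(X,Y) = -Σ p(x,y) log p(x,y) = 1.7329 nats

Right side — compute H(Y|X) from the conditional distributions:
P(X) = (5/8, 3/8), so H(X) = 0.6616 nats
H(Y|X) = Σ_x P(X=x) · H(Y|X=x):
  P(Y|X=0) = (2/5, 1/5, 2/5), H(Y|X=0) = 1.0549, weight P(X=0) = 5/8
  P(Y|X=1) = (1/3, 1/3, 1/3), H(Y|X=1) = 1.0986, weight P(X=1) = 3/8
H(Y|X) = 1.0713 nats

H(X) + H(Y|X) = 0.6616 + 1.0713 = 1.7329 nats

Both sides equal 1.7329 nats. ✓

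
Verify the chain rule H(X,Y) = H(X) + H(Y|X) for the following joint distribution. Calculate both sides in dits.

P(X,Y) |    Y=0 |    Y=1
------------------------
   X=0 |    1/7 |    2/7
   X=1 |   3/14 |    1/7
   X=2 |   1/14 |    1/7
H(X,Y) = 0.7429, H(X) = 0.4608, H(Y|X) = 0.2821 (all in dits)

Chain rule: H(X,Y) = H(X) + H(Y|X)

Left side — joint entropy directly:
H(X,Y) = -Σ p(x,y) log p(x,y) = 0.7429 dits

Right side — compute H(Y|X) from the conditional distributions:
P(X) = (3/7, 5/14, 3/14), so H(X) = 0.4608 dits
H(Y|X) = Σ_x P(X=x) · H(Y|X=x):
  P(Y|X=0) = (1/3, 2/3), H(Y|X=0) = 0.2764, weight P(X=0) = 3/7
  P(Y|X=1) = (3/5, 2/5), H(Y|X=1) = 0.2923, weight P(X=1) = 5/14
  P(Y|X=2) = (1/3, 2/3), H(Y|X=2) = 0.2764, weight P(X=2) = 3/14
H(Y|X) = 0.2821 dits

H(X) + H(Y|X) = 0.4608 + 0.2821 = 0.7429 dits

Both sides equal 0.7429 dits. ✓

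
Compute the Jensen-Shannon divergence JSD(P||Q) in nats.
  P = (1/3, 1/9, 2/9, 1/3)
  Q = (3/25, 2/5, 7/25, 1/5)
0.0795 nats

Jensen-Shannon divergence is:
JSD(P||Q) = 0.5 × D_KL(P||M) + 0.5 × D_KL(Q||M)
where M = 0.5 × (P + Q) is the mixture distribution.

M = 0.5 × (1/3, 1/9, 2/9, 1/3) + 0.5 × (3/25, 2/5, 7/25, 1/5) = (0.226667, 0.255556, 0.251111, 4/15)

D_KL(P||M) = 0.0832 nats
D_KL(Q||M) = 0.0758 nats

JSD(P||Q) = 0.5 × 0.0832 + 0.5 × 0.0758 = 0.0795 nats

Unlike KL divergence, JSD is symmetric and bounded: 0 ≤ JSD ≤ log(2).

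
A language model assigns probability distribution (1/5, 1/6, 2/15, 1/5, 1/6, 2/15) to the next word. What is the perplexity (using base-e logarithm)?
5.9200

Perplexity is e^H (or exp(H) for natural log).

First, H = -Σ p log p = 1.7783 nats
Perplexity = e^1.7783 = 5.9200

Interpretation: The model's uncertainty is equivalent to choosing uniformly among 5.9 options.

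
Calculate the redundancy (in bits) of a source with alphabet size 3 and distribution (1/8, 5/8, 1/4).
0.2862 bits

Redundancy measures how far a source is from maximum entropy:
R = H_max - H(X)

Maximum entropy for 3 symbols: H_max = log_2(3) = 1.5850 bits
Actual entropy: H(X) = 1.2988 bits
Redundancy: R = 1.5850 - 1.2988 = 0.2862 bits

This redundancy represents potential for compression: the source could be compressed by 0.2862 bits per symbol.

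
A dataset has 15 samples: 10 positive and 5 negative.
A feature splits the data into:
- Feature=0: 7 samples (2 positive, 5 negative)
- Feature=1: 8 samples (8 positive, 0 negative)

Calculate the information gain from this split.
0.5155 bits

Information Gain = H(Y) - H(Y|Feature)

Before split:
P(positive) = 10/15 = 0.6667
H(Y) = 0.9183 bits

After split:
Feature=0: H = 0.8631 bits (weight = 7/15)
Feature=1: H = 0.0000 bits (weight = 8/15)
H(Y|Feature) = (7/15)×0.8631 + (8/15)×0.0000 = 0.4028 bits

Information Gain = 0.9183 - 0.4028 = 0.5155 bits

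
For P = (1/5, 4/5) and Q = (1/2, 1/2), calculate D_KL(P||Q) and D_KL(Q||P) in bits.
D_KL(P||Q) = 0.2781, D_KL(Q||P) = 0.3219

KL divergence is not symmetric: D_KL(P||Q) ≠ D_KL(Q||P) in general.

D_KL(P||Q) = 0.2781 bits
D_KL(Q||P) = 0.3219 bits

No, they are not equal!

This asymmetry is why KL divergence is not a true distance metric.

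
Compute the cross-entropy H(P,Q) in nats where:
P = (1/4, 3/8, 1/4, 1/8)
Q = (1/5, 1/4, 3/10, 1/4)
1.3965 nats

Cross-entropy: H(P,Q) = -Σ p(x) log q(x)

Alternatively: H(P,Q) = H(P) + D_KL(P||Q)
H(P) = 1.3209 nats
D_KL(P||Q) = 0.0756 nats

H(P,Q) = 1.3209 + 0.0756 = 1.3965 nats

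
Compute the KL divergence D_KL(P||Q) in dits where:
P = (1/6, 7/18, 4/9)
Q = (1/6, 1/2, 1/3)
0.0131 dits

KL divergence: D_KL(P||Q) = Σ p(x) log(p(x)/q(x))

Computing term by term:
  x=0: 1/6 × log_10[(1/6)/(1/6)] = 1/6 × 0.0000 = 0.0000
  x=1: 7/18 × log_10[(7/18)/(1/2)] = 7/18 × -0.1091 = -0.0424
  x=2: 4/9 × log_10[(4/9)/(1/3)] = 4/9 × 0.1249 = 0.0555

D_KL(P||Q) = 0.0131 dits

Note: KL divergence is always non-negative and equals 0 iff P = Q.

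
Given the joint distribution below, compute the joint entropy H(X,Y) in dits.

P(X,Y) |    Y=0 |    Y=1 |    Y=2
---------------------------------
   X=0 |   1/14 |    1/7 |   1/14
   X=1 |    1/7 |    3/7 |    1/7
0.6836 dits

Joint entropy is H(X,Y) = -Σ_{x,y} p(x,y) log p(x,y).

Summing over all non-zero entries:
H(X,Y) = -[1/14·log_10(1/14) + 1/7·log_10(1/7) + 1/14·log_10(1/14) + 1/7·log_10(1/7) + 3/7·log_10(3/7) + 1/7·log_10(1/7)]
H(X,Y) = 0.6836 dits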